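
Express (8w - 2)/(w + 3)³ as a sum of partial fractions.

(8w - 2) = A(w + 3)² + B(w + 3) + C. At w = -3: C = 8·(-3) - 2 = -26. Coefficients: A = 0, B = 8
Result: 8/(w + 3)² - 26/(w + 3)³


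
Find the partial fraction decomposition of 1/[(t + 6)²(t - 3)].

Cover-up at t=3: C = 1/(3 + 6)² = 1/81. Cover-up at t=-6: B = 1/(-6 - 3) = -1/9. Comparing t² coeff: A = -C = -1/81
Result: (-1/81)/(t + 6) - (1/9)/(t + 6)² + (1/81)/(t - 3)


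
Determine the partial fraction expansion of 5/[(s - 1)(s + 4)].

5/(s - 1)(s + 4) = α/(s - 1) + β/(s + 4). α = 5/(1 + 4) = 1, β = 5/(-4 - 1) = -1
Result: 1/(s - 1) - 1/(s + 4)


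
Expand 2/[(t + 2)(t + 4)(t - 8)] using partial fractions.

Using cover-up method: α = -1/10, β = 1/12, γ = 1/60
Result: (-1/10)/(t + 2) + (1/12)/(t + 4) + (1/60)/(t - 8)


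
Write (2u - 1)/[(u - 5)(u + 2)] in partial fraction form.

At u=5: A = (2·5 - 1)/(5 + 2) = 9/7. At u=-2: B = (2·(-2) - 1)/(-2 - 5) = 5/7
Result: (9/7)/(u - 5) + (5/7)/(u + 2)


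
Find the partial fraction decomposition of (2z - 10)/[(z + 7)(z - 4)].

At z=-7: P = (2·(-7) - 10)/(-7 - 4) = 24/11. At z=4: Q = (2·4 - 10)/(4 + 7) = -2/11
Result: (24/11)/(z + 7) - (2/11)/(z - 4)


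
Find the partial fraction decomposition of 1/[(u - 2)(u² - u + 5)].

Cover-up at u = 2: P = 1/(2² - 1·2 + 5) = 1/7. Then Q = -P = -1/7, R = -P·(-1 + 2) = -1/7
Result: (1/7)/(u - 2) - ((1/7)u + 1/7)/(u² - u + 5)


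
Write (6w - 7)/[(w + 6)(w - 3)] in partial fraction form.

At w=-6: A = (6·(-6) - 7)/(-6 - 3) = 43/9. At w=3: B = (6·3 - 7)/(3 + 6) = 11/9
Result: (43/9)/(w + 6) + (11/9)/(w - 3)


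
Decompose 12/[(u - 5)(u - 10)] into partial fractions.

12/(u - 5)(u - 10) = A/(u - 5) + B/(u - 10). A = 12/(5 - 10) = -12/5, B = 12/(10 - 5) = 12/5
Result: (-12/5)/(u - 5) + (12/5)/(u - 10)


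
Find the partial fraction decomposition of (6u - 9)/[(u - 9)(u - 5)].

At u=9: α = (6·9 - 9)/(9 - 5) = 45/4. At u=5: β = (6·5 - 9)/(5 - 9) = -21/4
Result: (45/4)/(u - 9) - (21/4)/(u - 5)


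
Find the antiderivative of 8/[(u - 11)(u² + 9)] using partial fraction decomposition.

Cover-up at u=11: α = 8/(11²+9) = 4/65. Coeff matching: β = -4/65, γ = -44/65. Decomposition: (4/65)/(u - 11) - ((4/65)u + 44/65)/(u² + 9). Integrate: linear → ln, quadratic → (1/2)ln + arctan: (4/65) ln|(u - 11)| - (2/65) ln(u² + 9) - (44/195) arctan(u/3) + C


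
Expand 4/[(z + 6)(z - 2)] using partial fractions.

4/(z + 6)(z - 2) = A/(z + 6) + B/(z - 2). A = 4/(-6 - 2) = -1/2, B = 4/(2 + 6) = 1/2
Result: (-1/2)/(z + 6) + (1/2)/(z - 2)


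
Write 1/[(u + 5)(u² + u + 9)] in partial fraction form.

Cover-up at u = -5: A = 1/((-5)² + 1·(-5) + 9) = 1/29. Then B = -A = -1/29, C = -A·(1 - 5) = 4/29
Result: (1/29)/(u + 5) - ((1/29)u - 4/29)/(u² + u + 9)


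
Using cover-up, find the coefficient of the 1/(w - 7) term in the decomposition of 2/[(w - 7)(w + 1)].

Cover (w - 7), set w=7: 2/((w + 1) at w=7) = 2/(8) = 1/4


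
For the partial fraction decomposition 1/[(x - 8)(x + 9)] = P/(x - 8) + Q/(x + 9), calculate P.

Cover-up at x = 8: P = 1/(8 + 9) = 1/17


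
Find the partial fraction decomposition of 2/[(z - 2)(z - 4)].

2/(z - 2)(z - 4) = α/(z - 2) + β/(z - 4). α = 2/(2 - 4) = -1, β = 2/(4 - 2) = 1
Result: -1/(z - 2) + 1/(z - 4)


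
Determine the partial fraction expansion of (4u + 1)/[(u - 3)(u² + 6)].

At u=3: P = (4·3 + 1)/(3² + 6) = 13/15. Q = -P = -13/15, R = 4 - 3·P = 7/5
Result: (13/15)/(u - 3) - ((13/15)u - 7/5)/(u² + 6)


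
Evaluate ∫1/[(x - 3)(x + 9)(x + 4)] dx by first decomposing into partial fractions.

Cover-up: P = 1/84, Q = 1/60, R = -1/35. Decomposition: (1/84)/(x - 3) + (1/60)/(x + 9) - (1/35)/(x + 4). Integrate each term: (1/84) ln|(x - 3)| + (1/60) ln|(x + 9)| - (1/35) ln|(x + 4)| + C


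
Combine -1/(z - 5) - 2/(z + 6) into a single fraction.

Common denominator (z - 5)(z + 6). Numerator: -1(z + 6) - 2(z - 5) = (-z - 6) - (2z - 10) = -3z + 4
Result: (-3z + 4)/[(z - 5)(z + 6)]


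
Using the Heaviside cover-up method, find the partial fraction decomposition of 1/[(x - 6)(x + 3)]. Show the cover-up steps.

Cover (x - 6): set x=6, get P = 1/(6 + 3) = 1/9. Cover (x + 3): set x=-3, get Q = 1/(-3 - 6) = -1/9.
Result: (1/9)/(x - 6) - (1/9)/(x + 3)


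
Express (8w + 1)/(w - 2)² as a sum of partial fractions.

(8w + 1) = α(w - 2) + β. At w = 2: β = 8·2 + 1 = 17. Coeff of w: α = 8
Result: 8/(w - 2) + 17/(w - 2)²


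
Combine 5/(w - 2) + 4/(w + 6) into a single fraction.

Common denominator (w - 2)(w + 6). Numerator: 5(w + 6) + 4(w - 2) = (5w + 30) + (4w - 8) = 9w + 22
Result: (9w + 22)/[(w - 2)(w + 6)]


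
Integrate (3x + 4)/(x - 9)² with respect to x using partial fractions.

Decompose: α = 3, β = 3·9 + 4 = 31, so (3x + 4)/(x - 9)² = 3/(x - 9) + 31/(x - 9)². Integrate: ∫ α/(x - 9) dx = 3 ln|(x - 9)|; ∫ β/(x - 9)² dx = -31/(x - 9). Sum: 3 ln|(x - 9)| - 31/(x - 9) + C


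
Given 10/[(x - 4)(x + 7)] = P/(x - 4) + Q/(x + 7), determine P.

Cover-up at x = 4: P = 10/(4 + 7) = 10/11


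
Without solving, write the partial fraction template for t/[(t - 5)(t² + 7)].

Linear + irreducible quadratic: P/(t - 5) + (Qt + R)/(t² + 7)


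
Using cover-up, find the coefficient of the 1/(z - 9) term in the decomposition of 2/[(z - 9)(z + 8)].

Cover (z - 9), set z=9: 2/((z + 8) at z=9) = 2/(17) = 2/17


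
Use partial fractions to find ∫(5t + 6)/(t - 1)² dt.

Decompose: P = 5, Q = 5·1 + 6 = 11, so (5t + 6)/(t - 1)² = 5/(t - 1) + 11/(t - 1)². Integrate: ∫ P/(t - 1) dt = 5 ln|(t - 1)|; ∫ Q/(t - 1)² dt = -11/(t - 1). Sum: 5 ln|(t - 1)| - 11/(t - 1) + C


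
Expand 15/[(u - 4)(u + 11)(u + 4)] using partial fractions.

Using cover-up method: α = 1/8, β = 1/7, γ = -15/56
Result: (1/8)/(u - 4) + (1/7)/(u + 11) - (15/56)/(u + 4)


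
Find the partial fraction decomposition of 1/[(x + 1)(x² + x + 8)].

Cover-up at x = -1: α = 1/((-1)² + 1·(-1) + 8) = 1/8. Then β = -α = -1/8, γ = -α·(1 - 1) = 0
Result: (1/8)/(x + 1) - ((1/8)x)/(x² + x + 8)


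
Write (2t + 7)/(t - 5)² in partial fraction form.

(2t + 7) = A(t - 5) + B. At t = 5: B = 2·5 + 7 = 17. Coeff of t: A = 2
Result: 2/(t - 5) + 17/(t - 5)²


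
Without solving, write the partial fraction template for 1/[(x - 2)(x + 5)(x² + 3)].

Two linear + quadratic: α/(x - 2) + β/(x + 5) + (γx + δ)/(x² + 3)


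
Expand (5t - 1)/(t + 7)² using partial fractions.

(5t - 1) = α(t + 7) + β. At t = -7: β = 5·(-7) - 1 = -36. Coeff of t: α = 5
Result: 5/(t + 7) - 36/(t + 7)²


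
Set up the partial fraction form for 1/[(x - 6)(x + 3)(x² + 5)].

Two linear + quadratic: A/(x - 6) + B/(x + 3) + (Cx + D)/(x² + 5)


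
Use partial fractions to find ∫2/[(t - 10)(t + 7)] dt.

Decompose: 2/[(t - 10)(t + 7)] = (2/17)/(t - 10) - (2/17)/(t + 7). Integrate each term: (2/17) ln|(t - 10)| - (2/17) ln|(t + 7)| + C


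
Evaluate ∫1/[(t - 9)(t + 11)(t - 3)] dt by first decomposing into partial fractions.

Cover-up: A = 1/120, B = 1/280, C = -1/84. Decomposition: (1/120)/(t - 9) + (1/280)/(t + 11) - (1/84)/(t - 3). Integrate each term: (1/120) ln|(t - 9)| + (1/280) ln|(t + 11)| - (1/84) ln|(t - 3)| + C


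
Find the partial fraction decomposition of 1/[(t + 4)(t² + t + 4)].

Cover-up at t = -4: A = 1/((-4)² + 1·(-4) + 4) = 1/16. Then B = -A = -1/16, C = -A·(1 - 4) = 3/16
Result: (1/16)/(t + 4) - ((1/16)t - 3/16)/(t² + t + 4)


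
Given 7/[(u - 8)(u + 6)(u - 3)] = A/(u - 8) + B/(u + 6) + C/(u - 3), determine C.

Cover-up at u = 3: C = 7/[(3 - 8)(3 + 6)] = 7/[(-5)(9)] = -7/45


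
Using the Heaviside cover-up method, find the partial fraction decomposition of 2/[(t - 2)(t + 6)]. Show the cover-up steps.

Cover (t - 2): set t=2, get A = 2/(2 + 6) = 1/4. Cover (t + 6): set t=-6, get B = 2/(-6 - 2) = -1/4.
Result: (1/4)/(t - 2) - (1/4)/(t + 6)


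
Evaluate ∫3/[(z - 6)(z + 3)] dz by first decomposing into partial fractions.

Decompose: 3/[(z - 6)(z + 3)] = (1/3)/(z - 6) - (1/3)/(z + 3). Integrate each term: (1/3) ln|(z - 6)| - (1/3) ln|(z + 3)| + C


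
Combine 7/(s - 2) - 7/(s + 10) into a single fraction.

Common denominator (s - 2)(s + 10). Numerator: 7(s + 10) - 7(s - 2) = (7s + 70) - (7s - 14) = 84
Result: (84)/[(s - 2)(s + 10)]


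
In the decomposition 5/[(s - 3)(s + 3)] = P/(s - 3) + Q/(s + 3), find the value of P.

Cover-up at s = 3: P = 5/(3 + 3) = 5/6


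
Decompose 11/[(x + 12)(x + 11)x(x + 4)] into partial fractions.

Using Heaviside cover-up: (-11/96)/(x + 12) + (1/7)/(x + 11) + (1/48)/x - (11/224)/(x + 4)


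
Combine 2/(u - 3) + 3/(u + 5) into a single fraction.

Common denominator (u - 3)(u + 5). Numerator: 2(u + 5) + 3(u - 3) = (2u + 10) + (3u - 9) = 5u + 1
Result: (5u + 1)/[(u - 3)(u + 5)]


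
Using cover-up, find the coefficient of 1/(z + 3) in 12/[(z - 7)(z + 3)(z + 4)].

Cover (z + 3), set z=-3: 12/[(-3 - 7)(-3 + 4)] = -6/5


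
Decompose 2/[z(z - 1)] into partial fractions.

2/z(z - 1) = A/z + B/(z - 1). A = 2/(0 - 1) = -2, B = 2/(1 - 0) = 2
Result: -2/z + 2/(z - 1)


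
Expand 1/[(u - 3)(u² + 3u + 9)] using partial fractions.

Cover-up at u = 3: P = 1/(3² + 3·3 + 9) = 1/27. Then Q = -P = -1/27, R = -P·(3 + 3) = -2/9
Result: (1/27)/(u - 3) - ((1/27)u + 2/9)/(u² + 3u + 9)


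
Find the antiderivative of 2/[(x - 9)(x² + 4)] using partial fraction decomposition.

Cover-up at x=9: P = 2/(9²+4) = 2/85. Coeff matching: Q = -2/85, R = -18/85. Decomposition: (2/85)/(x - 9) - ((2/85)x + 18/85)/(x² + 4). Integrate: linear → ln, quadratic → (1/2)ln + arctan: (2/85) ln|(x - 9)| - (1/85) ln(x² + 4) - (9/85) arctan(x/2) + C


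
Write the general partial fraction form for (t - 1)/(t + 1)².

Repeated linear factor: P/(t + 1) + Q/(t + 1)²


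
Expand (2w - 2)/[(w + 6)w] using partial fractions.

At w=-6: α = (2·(-6) - 2)/(-6 - 0) = 7/3. At w=0: β = (2·0 - 2)/(0 + 6) = -1/3
Result: (7/3)/(w + 6) - (1/3)/w


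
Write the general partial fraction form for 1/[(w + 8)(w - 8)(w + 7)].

Three distinct linear factors: P/(w + 8) + Q/(w - 8) + R/(w + 7)


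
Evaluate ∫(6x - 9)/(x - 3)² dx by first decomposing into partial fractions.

Decompose: α = 6, β = 6·3 - 9 = 9, so (6x - 9)/(x - 3)² = 6/(x - 3) + 9/(x - 3)². Integrate: ∫ α/(x - 3) dx = 6 ln|(x - 3)|; ∫ β/(x - 3)² dx = -9/(x - 3). Sum: 6 ln|(x - 3)| - 9/(x - 3) + C


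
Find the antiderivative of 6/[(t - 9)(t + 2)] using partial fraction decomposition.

Decompose: 6/[(t - 9)(t + 2)] = (6/11)/(t - 9) - (6/11)/(t + 2). Integrate each term: (6/11) ln|(t - 9)| - (6/11) ln|(t + 2)| + C


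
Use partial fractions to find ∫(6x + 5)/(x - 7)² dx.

Decompose: A = 6, B = 6·7 + 5 = 47, so (6x + 5)/(x - 7)² = 6/(x - 7) + 47/(x - 7)². Integrate: ∫ A/(x - 7) dx = 6 ln|(x - 7)|; ∫ B/(x - 7)² dx = -47/(x - 7). Sum: 6 ln|(x - 7)| - 47/(x - 7) + C


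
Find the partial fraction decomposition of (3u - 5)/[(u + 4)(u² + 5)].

At u=-4: A = (3·(-4) - 5)/((-4)² + 5) = -17/21. B = -A = 17/21, C = 3 - (-4)·A = -5/21
Result: (-17/21)/(u + 4) + ((17/21)u - 5/21)/(u² + 5)


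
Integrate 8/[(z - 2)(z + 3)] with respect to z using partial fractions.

Decompose: 8/[(z - 2)(z + 3)] = (8/5)/(z - 2) - (8/5)/(z + 3). Integrate each term: (8/5) ln|(z - 2)| - (8/5) ln|(z + 3)| + C


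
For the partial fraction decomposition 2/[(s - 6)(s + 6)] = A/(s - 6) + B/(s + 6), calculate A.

Cover-up at s = 6: A = 2/(6 + 6) = 2/12 = 1/6


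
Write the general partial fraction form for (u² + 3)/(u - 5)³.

Repeated linear factor (power 3): α/(u - 5) + β/(u - 5)² + γ/(u - 5)³


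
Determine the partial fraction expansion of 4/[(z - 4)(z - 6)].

4/(z - 4)(z - 6) = A/(z - 4) + B/(z - 6). A = 4/(4 - 6) = -2, B = 4/(6 - 4) = 2
Result: -2/(z - 4) + 2/(z - 6)


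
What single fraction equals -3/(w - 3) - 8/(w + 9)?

Common denominator (w - 3)(w + 9). Numerator: -3(w + 9) - 8(w - 3) = (-3w - 27) - (8w - 24) = -11w - 3
Result: (-11w - 3)/[(w - 3)(w + 9)]


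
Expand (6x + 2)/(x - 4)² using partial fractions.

(6x + 2) = α(x - 4) + β. At x = 4: β = 6·4 + 2 = 26. Coeff of x: α = 6
Result: 6/(x - 4) + 26/(x - 4)²


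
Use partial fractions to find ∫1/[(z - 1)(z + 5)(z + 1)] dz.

Cover-up: α = 1/12, β = 1/24, γ = -1/8. Decomposition: (1/12)/(z - 1) + (1/24)/(z + 5) - (1/8)/(z + 1). Integrate each term: (1/12) ln|(z - 1)| + (1/24) ln|(z + 5)| - (1/8) ln|(z + 1)| + C


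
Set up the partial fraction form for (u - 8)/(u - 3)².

Repeated linear factor: P/(u - 3) + Q/(u - 3)²


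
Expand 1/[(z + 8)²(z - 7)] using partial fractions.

Cover-up at z=7: R = 1/(7 + 8)² = 1/225. Cover-up at z=-8: Q = 1/(-8 - 7) = -1/15. Comparing z² coeff: P = -R = -1/225
Result: (-1/225)/(z + 8) - (1/15)/(z + 8)² + (1/225)/(z - 7)


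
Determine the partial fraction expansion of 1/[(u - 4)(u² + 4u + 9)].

Cover-up at u = 4: α = 1/(4² + 4·4 + 9) = 1/41. Then β = -α = -1/41, γ = -α·(4 + 4) = -8/41
Result: (1/41)/(u - 4) - ((1/41)u + 8/41)/(u² + 4u + 9)


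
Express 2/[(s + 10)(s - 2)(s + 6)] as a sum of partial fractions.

Using cover-up method: A = 1/24, B = 1/48, C = -1/16
Result: (1/24)/(s + 10) + (1/48)/(s - 2) - (1/16)/(s + 6)


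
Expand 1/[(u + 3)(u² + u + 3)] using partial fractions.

Cover-up at u = -3: P = 1/((-3)² + 1·(-3) + 3) = 1/9. Then Q = -P = -1/9, R = -P·(1 - 3) = 2/9
Result: (1/9)/(u + 3) - ((1/9)u - 2/9)/(u² + u + 3)


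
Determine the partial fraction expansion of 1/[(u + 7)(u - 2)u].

Using cover-up method: P = 1/63, Q = 1/18, R = -1/14
Result: (1/63)/(u + 7) + (1/18)/(u - 2) - (1/14)/u


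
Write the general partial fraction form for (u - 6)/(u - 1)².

Repeated linear factor: P/(u - 1) + Q/(u - 1)²


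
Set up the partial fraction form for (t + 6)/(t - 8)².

Repeated linear factor: P/(t - 8) + Q/(t - 8)²


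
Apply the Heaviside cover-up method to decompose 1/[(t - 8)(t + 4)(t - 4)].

Cover (t - 8), t=8: α = 1/[(8 + 4)(8 - 4)] = 1/48. Cover (t + 4), t=-4: β = 1/[(-4 - 8)(-4 - 4)] = 1/96. Cover (t - 4), t=4: γ = 1/[(4 - 8)(4 + 4)] = -1/32.
Result: (1/48)/(t - 8) + (1/96)/(t + 4) - (1/32)/(t - 4)


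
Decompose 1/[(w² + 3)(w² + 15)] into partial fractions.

Coefficient matching gives α = γ = 0, β = 1/(15-3) = 1/12, δ = -β = -1/12
Result: (1/12)/(w² + 3) - (1/12)/(w² + 15)


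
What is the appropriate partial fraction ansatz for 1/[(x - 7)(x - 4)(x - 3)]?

Three distinct linear factors: A/(x - 7) + B/(x - 4) + C/(x - 3)


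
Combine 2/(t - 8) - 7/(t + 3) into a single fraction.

Common denominator (t - 8)(t + 3). Numerator: 2(t + 3) - 7(t - 8) = (2t + 6) - (7t - 56) = -5t + 62
Result: (-5t + 62)/[(t - 8)(t + 3)]


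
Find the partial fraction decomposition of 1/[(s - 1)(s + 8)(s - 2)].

Using cover-up method: P = -1/9, Q = 1/90, R = 1/10
Result: (-1/9)/(s - 1) + (1/90)/(s + 8) + (1/10)/(s - 2)


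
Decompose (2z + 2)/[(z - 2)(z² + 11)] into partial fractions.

At z=2: A = (2·2 + 2)/(2² + 11) = 2/5. B = -A = -2/5, C = 2 - 2·A = 6/5
Result: (2/5)/(z - 2) - ((2/5)z - 6/5)/(z² + 11)


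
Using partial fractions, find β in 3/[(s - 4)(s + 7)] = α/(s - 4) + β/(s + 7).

Cover-up at s = -7: β = 3/(-7 - 4) = -3/11


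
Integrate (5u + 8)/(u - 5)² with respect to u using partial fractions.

Decompose: A = 5, B = 5·5 + 8 = 33, so (5u + 8)/(u - 5)² = 5/(u - 5) + 33/(u - 5)². Integrate: ∫ A/(u - 5) du = 5 ln|(u - 5)|; ∫ B/(u - 5)² du = -33/(u - 5). Sum: 5 ln|(u - 5)| - 33/(u - 5) + C


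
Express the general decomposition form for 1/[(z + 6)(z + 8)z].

Three distinct linear factors: P/(z + 6) + Q/(z + 8) + R/z


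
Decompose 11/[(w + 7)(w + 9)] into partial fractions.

11/(w + 7)(w + 9) = α/(w + 7) + β/(w + 9). α = 11/(-7 + 9) = 11/2, β = 11/(-9 + 7) = -11/2
Result: (11/2)/(w + 7) - (11/2)/(w + 9)


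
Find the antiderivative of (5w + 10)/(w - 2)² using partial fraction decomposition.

Decompose: P = 5, Q = 5·2 + 10 = 20, so (5w + 10)/(w - 2)² = 5/(w - 2) + 20/(w - 2)². Integrate: ∫ P/(w - 2) dw = 5 ln|(w - 2)|; ∫ Q/(w - 2)² dw = -20/(w - 2). Sum: 5 ln|(w - 2)| - 20/(w - 2) + C


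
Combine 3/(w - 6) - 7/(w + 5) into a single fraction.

Common denominator (w - 6)(w + 5). Numerator: 3(w + 5) - 7(w - 6) = (3w + 15) - (7w - 42) = -4w + 57
Result: (-4w + 57)/[(w - 6)(w + 5)]


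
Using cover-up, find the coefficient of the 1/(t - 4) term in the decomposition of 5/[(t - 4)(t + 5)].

Cover (t - 4), set t=4: 5/((t + 5) at t=4) = 5/(9) = 5/9


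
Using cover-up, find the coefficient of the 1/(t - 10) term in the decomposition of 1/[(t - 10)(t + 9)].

Cover (t - 10), set t=10: 1/((t + 9) at t=10) = 1/(19) = 1/19


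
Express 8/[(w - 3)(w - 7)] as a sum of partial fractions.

8/(w - 3)(w - 7) = P/(w - 3) + Q/(w - 7). P = 8/(3 - 7) = -2, Q = 8/(7 - 3) = 2
Result: -2/(w - 3) + 2/(w - 7)


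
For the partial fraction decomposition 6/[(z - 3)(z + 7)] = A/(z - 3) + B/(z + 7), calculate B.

Cover-up at z = -7: B = 6/(-7 - 3) = -6/10 = -3/5


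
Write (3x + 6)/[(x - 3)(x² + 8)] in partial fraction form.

At x=3: α = (3·3 + 6)/(3² + 8) = 15/17. β = -α = -15/17, γ = 3 - 3·α = 6/17
Result: (15/17)/(x - 3) - ((15/17)x - 6/17)/(x² + 8)


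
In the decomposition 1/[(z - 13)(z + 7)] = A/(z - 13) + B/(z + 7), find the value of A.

Cover-up at z = 13: A = 1/(13 + 7) = 1/20


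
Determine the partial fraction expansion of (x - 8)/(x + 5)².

(x - 8) = A(x + 5) + B. At x = -5: B = 1·(-5) - 8 = -13. Coeff of x: A = 1
Result: 1/(x + 5) - 13/(x + 5)²


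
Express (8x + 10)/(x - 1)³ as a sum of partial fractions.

(8x + 10) = P(x - 1)² + Q(x - 1) + R. At x = 1: R = 8·1 + 10 = 18. Coefficients: P = 0, Q = 8
Result: 8/(x - 1)² + 18/(x - 1)³


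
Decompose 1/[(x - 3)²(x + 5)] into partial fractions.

Cover-up at x=-5: C = 1/(-5 - 3)² = 1/64. Cover-up at x=3: B = 1/(3 + 5) = 1/8. Comparing x² coeff: A = -C = -1/64
Result: (-1/64)/(x - 3) + (1/8)/(x - 3)² + (1/64)/(x + 5)


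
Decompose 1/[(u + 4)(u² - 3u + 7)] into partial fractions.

Cover-up at u = -4: α = 1/((-4)² - 3·(-4) + 7) = 1/35. Then β = -α = -1/35, γ = -α·(-3 - 4) = 1/5
Result: (1/35)/(u + 4) - ((1/35)u - 1/5)/(u² - 3u + 7)


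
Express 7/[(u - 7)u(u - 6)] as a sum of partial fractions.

Using cover-up method: α = 1, β = 1/6, γ = -7/6
Result: 1/(u - 7) + (1/6)/u - (7/6)/(u - 6)


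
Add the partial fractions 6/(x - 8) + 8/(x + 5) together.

Common denominator (x - 8)(x + 5). Numerator: 6(x + 5) + 8(x - 8) = (6x + 30) + (8x - 64) = 14x - 34
Result: (14x - 34)/[(x - 8)(x + 5)]


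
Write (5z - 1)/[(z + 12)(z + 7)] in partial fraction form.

At z=-12: A = (5·(-12) - 1)/(-12 + 7) = 61/5. At z=-7: B = (5·(-7) - 1)/(-7 + 12) = -36/5
Result: (61/5)/(z + 12) - (36/5)/(z + 7)


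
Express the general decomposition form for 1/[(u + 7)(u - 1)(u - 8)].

Three distinct linear factors: A/(u + 7) + B/(u - 1) + C/(u - 8)


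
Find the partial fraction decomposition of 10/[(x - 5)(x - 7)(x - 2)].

Using cover-up method: α = -5/3, β = 1, γ = 2/3
Result: (-5/3)/(x - 5) + 1/(x - 7) + (2/3)/(x - 2)


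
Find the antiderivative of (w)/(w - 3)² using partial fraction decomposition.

Decompose: α = 1, β = 1·3 + 0 = 3, so (w)/(w - 3)² = 1/(w - 3) + 3/(w - 3)². Integrate: ∫ α/(w - 3) dw = ln|(w - 3)|; ∫ β/(w - 3)² dw = -3/(w - 3). Sum: ln|(w - 3)| - 3/(w - 3) + C


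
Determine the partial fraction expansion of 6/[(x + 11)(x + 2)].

6/(x + 11)(x + 2) = A/(x + 11) + B/(x + 2). A = 6/(-11 + 2) = -2/3, B = 6/(-2 + 11) = 2/3
Result: (-2/3)/(x + 11) + (2/3)/(x + 2)


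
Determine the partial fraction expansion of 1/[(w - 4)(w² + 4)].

Cover-up at w = 4: α = 1/(4² + 4) = 1/20. Then β = -α = -1/20, γ = -α·(0 + 4) = -1/5
Result: (1/20)/(w - 4) - ((1/20)w + 1/5)/(w² + 4)


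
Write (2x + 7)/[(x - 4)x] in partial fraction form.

At x=4: α = (2·4 + 7)/(4 - 0) = 15/4. At x=0: β = (2·0 + 7)/(0 - 4) = -7/4
Result: (15/4)/(x - 4) - (7/4)/x


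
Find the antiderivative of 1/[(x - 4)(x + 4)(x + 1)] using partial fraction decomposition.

Cover-up: A = 1/40, B = 1/24, C = -1/15. Decomposition: (1/40)/(x - 4) + (1/24)/(x + 4) - (1/15)/(x + 1). Integrate each term: (1/40) ln|(x - 4)| + (1/24) ln|(x + 4)| - (1/15) ln|(x + 1)| + C


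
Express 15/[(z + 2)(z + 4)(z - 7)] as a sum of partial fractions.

Using cover-up method: A = -5/6, B = 15/22, C = 5/33
Result: (-5/6)/(z + 2) + (15/22)/(z + 4) + (5/33)/(z - 7)


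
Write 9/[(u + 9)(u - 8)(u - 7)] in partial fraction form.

Using cover-up method: α = 9/272, β = 9/17, γ = -9/16
Result: (9/272)/(u + 9) + (9/17)/(u - 8) - (9/16)/(u - 7)


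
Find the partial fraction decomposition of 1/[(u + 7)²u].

Cover-up at u=0: R = 1/(0 + 7)² = 1/49. Cover-up at u=-7: Q = 1/(-7 - 0) = -1/7. Comparing u² coeff: P = -R = -1/49
Result: (-1/49)/(u + 7) - (1/7)/(u + 7)² + (1/49)/u


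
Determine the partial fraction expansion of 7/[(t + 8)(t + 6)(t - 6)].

Using cover-up method: A = 1/4, B = -7/24, C = 1/24
Result: (1/4)/(t + 8) - (7/24)/(t + 6) + (1/24)/(t - 6)


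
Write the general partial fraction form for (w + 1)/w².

Repeated linear factor: P/w + Q/w²


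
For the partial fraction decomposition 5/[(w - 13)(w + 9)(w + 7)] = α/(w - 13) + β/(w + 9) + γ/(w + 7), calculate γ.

Cover-up at w = -7: γ = 5/[(-7 - 13)(-7 + 9)] = 5/[(-20)(2)] = -5/40 = -1/8


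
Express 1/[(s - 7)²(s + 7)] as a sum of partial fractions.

Cover-up at s=-7: C = 1/(-7 - 7)² = 1/196. Cover-up at s=7: B = 1/(7 + 7) = 1/14. Comparing s² coeff: A = -C = -1/196
Result: (-1/196)/(s - 7) + (1/14)/(s - 7)² + (1/196)/(s + 7)


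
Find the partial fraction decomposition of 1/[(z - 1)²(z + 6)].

Cover-up at z=-6: C = 1/(-6 - 1)² = 1/49. Cover-up at z=1: B = 1/(1 + 6) = 1/7. Comparing z² coeff: A = -C = -1/49
Result: (-1/49)/(z - 1) + (1/7)/(z - 1)² + (1/49)/(z + 6)


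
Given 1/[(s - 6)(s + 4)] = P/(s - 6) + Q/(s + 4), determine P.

Cover-up at s = 6: P = 1/(6 + 4) = 1/10


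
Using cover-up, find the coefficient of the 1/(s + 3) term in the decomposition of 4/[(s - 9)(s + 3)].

Cover (s + 3), set s=-3: 4/((s - 9) at s=-3) = 4/(-12) = -1/3


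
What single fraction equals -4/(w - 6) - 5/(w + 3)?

Common denominator (w - 6)(w + 3). Numerator: -4(w + 3) - 5(w - 6) = (-4w - 12) - (5w - 30) = -9w + 18
Result: (-9w + 18)/[(w - 6)(w + 3)]


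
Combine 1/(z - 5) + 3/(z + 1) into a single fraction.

Common denominator (z - 5)(z + 1). Numerator: 1(z + 1) + 3(z - 5) = (z + 1) + (3z - 15) = 4z - 14
Result: (4z - 14)/[(z - 5)(z + 1)]


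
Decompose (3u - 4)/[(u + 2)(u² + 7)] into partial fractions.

At u=-2: P = (3·(-2) - 4)/((-2)² + 7) = -10/11. Q = -P = 10/11, R = 3 - (-2)·P = 13/11
Result: (-10/11)/(u + 2) + ((10/11)u + 13/11)/(u² + 7)


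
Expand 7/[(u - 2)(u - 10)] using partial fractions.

7/(u - 2)(u - 10) = α/(u - 2) + β/(u - 10). α = 7/(2 - 10) = -7/8, β = 7/(10 - 2) = 7/8
Result: (-7/8)/(u - 2) + (7/8)/(u - 10)


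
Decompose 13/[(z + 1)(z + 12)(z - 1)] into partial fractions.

Using cover-up method: α = -13/22, β = 1/11, γ = 1/2
Result: (-13/22)/(z + 1) + (1/11)/(z + 12) + (1/2)/(z - 1)


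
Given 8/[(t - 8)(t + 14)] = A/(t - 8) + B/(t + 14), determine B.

Cover-up at t = -14: B = 8/(-14 - 8) = -8/22 = -4/11


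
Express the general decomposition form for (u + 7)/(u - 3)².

Repeated linear factor: P/(u - 3) + Q/(u - 3)²


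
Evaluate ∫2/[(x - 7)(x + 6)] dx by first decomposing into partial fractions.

Decompose: 2/[(x - 7)(x + 6)] = (2/13)/(x - 7) - (2/13)/(x + 6). Integrate each term: (2/13) ln|(x - 7)| - (2/13) ln|(x + 6)| + C


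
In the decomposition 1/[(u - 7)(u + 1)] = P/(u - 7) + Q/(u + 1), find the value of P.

Cover-up at u = 7: P = 1/(7 + 1) = 1/8


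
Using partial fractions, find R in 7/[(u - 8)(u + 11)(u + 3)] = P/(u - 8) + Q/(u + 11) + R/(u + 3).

Cover-up at u = -3: R = 7/[(-3 - 8)(-3 + 11)] = 7/[(-11)(8)] = -7/88


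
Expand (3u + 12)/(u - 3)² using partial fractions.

(3u + 12) = P(u - 3) + Q. At u = 3: Q = 3·3 + 12 = 21. Coeff of u: P = 3
Result: 3/(u - 3) + 21/(u - 3)²


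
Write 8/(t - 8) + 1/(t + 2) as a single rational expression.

Common denominator (t - 8)(t + 2). Numerator: 8(t + 2) + 1(t - 8) = (8t + 16) + (t - 8) = 9t + 8
Result: (9t + 8)/[(t - 8)(t + 2)]


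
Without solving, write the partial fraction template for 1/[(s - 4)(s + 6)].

Distinct linear factors: α/(s - 4) + β/(s + 6)


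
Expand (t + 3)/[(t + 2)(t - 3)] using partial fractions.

At t=-2: A = (1·(-2) + 3)/(-2 - 3) = -1/5. At t=3: B = (1·3 + 3)/(3 + 2) = 6/5
Result: (-1/5)/(t + 2) + (6/5)/(t - 3)


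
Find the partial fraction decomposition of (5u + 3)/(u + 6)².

(5u + 3) = A(u + 6) + B. At u = -6: B = 5·(-6) + 3 = -27. Coeff of u: A = 5
Result: 5/(u + 6) - 27/(u + 6)²


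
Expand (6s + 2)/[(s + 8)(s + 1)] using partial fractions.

At s=-8: A = (6·(-8) + 2)/(-8 + 1) = 46/7. At s=-1: B = (6·(-1) + 2)/(-1 + 8) = -4/7
Result: (46/7)/(s + 8) - (4/7)/(s + 1)


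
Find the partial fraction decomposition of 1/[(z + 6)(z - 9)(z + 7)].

Using cover-up method: A = -1/15, B = 1/240, C = 1/16
Result: (-1/15)/(z + 6) + (1/240)/(z - 9) + (1/16)/(z + 7)


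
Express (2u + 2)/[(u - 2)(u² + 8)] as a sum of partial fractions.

At u=2: P = (2·2 + 2)/(2² + 8) = 1/2. Q = -P = -1/2, R = 2 - 2·P = 1
Result: (1/2)/(u - 2) - ((1/2)u - 1)/(u² + 8)


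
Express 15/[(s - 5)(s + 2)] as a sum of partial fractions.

15/(s - 5)(s + 2) = α/(s - 5) + β/(s + 2). α = 15/(5 + 2) = 15/7, β = 15/(-2 - 5) = -15/7
Result: (15/7)/(s - 5) - (15/7)/(s + 2)


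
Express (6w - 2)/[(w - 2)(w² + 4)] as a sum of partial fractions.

At w=2: α = (6·2 - 2)/(2² + 4) = 5/4. β = -α = -5/4, γ = 6 - 2·α = 7/2
Result: (5/4)/(w - 2) - ((5/4)w - 7/2)/(w² + 4)


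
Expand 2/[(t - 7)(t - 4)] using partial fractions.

2/(t - 7)(t - 4) = α/(t - 7) + β/(t - 4). α = 2/(7 - 4) = 2/3, β = 2/(4 - 7) = -2/3
Result: (2/3)/(t - 7) - (2/3)/(t - 4)


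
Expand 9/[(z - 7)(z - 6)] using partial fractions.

9/(z - 7)(z - 6) = α/(z - 7) + β/(z - 6). α = 9/(7 - 6) = 9, β = 9/(6 - 7) = -9
Result: 9/(z - 7) - 9/(z - 6)


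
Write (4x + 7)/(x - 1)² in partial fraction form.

(4x + 7) = A(x - 1) + B. At x = 1: B = 4·1 + 7 = 11. Coeff of x: A = 4
Result: 4/(x - 1) + 11/(x - 1)²


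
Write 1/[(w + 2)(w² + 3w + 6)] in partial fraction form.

Cover-up at w = -2: α = 1/((-2)² + 3·(-2) + 6) = 1/4. Then β = -α = -1/4, γ = -α·(3 - 2) = -1/4
Result: (1/4)/(w + 2) - ((1/4)w + 1/4)/(w² + 3w + 6)


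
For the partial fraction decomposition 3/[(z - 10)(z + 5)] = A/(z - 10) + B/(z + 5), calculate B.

Cover-up at z = -5: B = 3/(-5 - 10) = -3/15 = -1/5


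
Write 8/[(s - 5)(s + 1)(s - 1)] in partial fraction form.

Using cover-up method: A = 1/3, B = 2/3, C = -1
Result: (1/3)/(s - 5) + (2/3)/(s + 1) - 1/(s - 1)


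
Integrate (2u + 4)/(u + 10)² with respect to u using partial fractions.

Decompose: A = 2, B = 2·(-10) + 4 = -16, so (2u + 4)/(u + 10)² = 2/(u + 10) - 16/(u + 10)². Integrate: ∫ A/(u + 10) du = 2 ln|(u + 10)|; ∫ B/(u + 10)² du = 16/(u + 10). Sum: 2 ln|(u + 10)| + 16/(u + 10) + C


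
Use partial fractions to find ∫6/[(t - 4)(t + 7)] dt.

Decompose: 6/[(t - 4)(t + 7)] = (6/11)/(t - 4) - (6/11)/(t + 7). Integrate each term: (6/11) ln|(t - 4)| - (6/11) ln|(t + 7)| + C


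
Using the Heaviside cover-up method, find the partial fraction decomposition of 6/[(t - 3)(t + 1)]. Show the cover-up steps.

Cover (t - 3): set t=3, get A = 6/(3 + 1) = 3/2. Cover (t + 1): set t=-1, get B = 6/(-1 - 3) = -3/2.
Result: (3/2)/(t - 3) - (3/2)/(t + 1)


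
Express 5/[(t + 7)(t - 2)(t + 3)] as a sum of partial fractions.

Using cover-up method: A = 5/36, B = 1/9, C = -1/4
Result: (5/36)/(t + 7) + (1/9)/(t - 2) - (1/4)/(t + 3)


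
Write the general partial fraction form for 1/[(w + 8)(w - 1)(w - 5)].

Three distinct linear factors: P/(w + 8) + Q/(w - 1) + R/(w - 5)


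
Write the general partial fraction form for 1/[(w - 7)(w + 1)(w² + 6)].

Two linear + quadratic: α/(w - 7) + β/(w + 1) + (γw + δ)/(w² + 6)


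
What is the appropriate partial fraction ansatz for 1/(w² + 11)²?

Repeated quadratic factor: (αw + β)/(w² + 11) + (γw + δ)/(w² + 11)²


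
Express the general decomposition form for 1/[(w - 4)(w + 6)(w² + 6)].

Two linear + quadratic: A/(w - 4) + B/(w + 6) + (Cw + D)/(w² + 6)


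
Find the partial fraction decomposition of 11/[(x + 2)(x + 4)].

11/(x + 2)(x + 4) = α/(x + 2) + β/(x + 4). α = 11/(-2 + 4) = 11/2, β = 11/(-4 + 2) = -11/2
Result: (11/2)/(x + 2) - (11/2)/(x + 4)


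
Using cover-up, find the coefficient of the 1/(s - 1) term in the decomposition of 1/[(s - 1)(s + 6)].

Cover (s - 1), set s=1: 1/((s + 6) at s=1) = 1/(7) = 1/7


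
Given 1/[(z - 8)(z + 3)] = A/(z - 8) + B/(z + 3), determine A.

Cover-up at z = 8: A = 1/(8 + 3) = 1/11


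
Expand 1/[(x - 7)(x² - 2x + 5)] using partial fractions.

Cover-up at x = 7: A = 1/(7² - 2·7 + 5) = 1/40. Then B = -A = -1/40, C = -A·(-2 + 7) = -1/8
Result: (1/40)/(x - 7) - ((1/40)x + 1/8)/(x² - 2x + 5)


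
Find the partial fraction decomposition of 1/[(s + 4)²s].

Cover-up at s=0: γ = 1/(0 + 4)² = 1/16. Cover-up at s=-4: β = 1/(-4 - 0) = -1/4. Comparing s² coeff: α = -γ = -1/16
Result: (-1/16)/(s + 4) - (1/4)/(s + 4)² + (1/16)/s


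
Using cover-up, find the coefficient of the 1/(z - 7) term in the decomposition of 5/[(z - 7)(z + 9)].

Cover (z - 7), set z=7: 5/((z + 9) at z=7) = 5/(16) = 5/16


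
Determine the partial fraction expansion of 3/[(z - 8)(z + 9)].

3/(z - 8)(z + 9) = A/(z - 8) + B/(z + 9). A = 3/(8 + 9) = 3/17, B = 3/(-9 - 8) = -3/17
Result: (3/17)/(z - 8) - (3/17)/(z + 9)


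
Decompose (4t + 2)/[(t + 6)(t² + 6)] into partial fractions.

At t=-6: P = (4·(-6) + 2)/((-6)² + 6) = -11/21. Q = -P = 11/21, R = 4 - (-6)·P = 6/7
Result: (-11/21)/(t + 6) + ((11/21)t + 6/7)/(t² + 6)


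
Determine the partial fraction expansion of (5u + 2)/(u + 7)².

(5u + 2) = A(u + 7) + B. At u = -7: B = 5·(-7) + 2 = -33. Coeff of u: A = 5
Result: 5/(u + 7) - 33/(u + 7)²


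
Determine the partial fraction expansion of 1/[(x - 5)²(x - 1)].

Cover-up at x=1: γ = 1/(1 - 5)² = 1/16. Cover-up at x=5: β = 1/(5 - 1) = 1/4. Comparing x² coeff: α = -γ = -1/16
Result: (-1/16)/(x - 5) + (1/4)/(x - 5)² + (1/16)/(x - 1)


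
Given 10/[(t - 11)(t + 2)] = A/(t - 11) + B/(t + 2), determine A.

Cover-up at t = 11: A = 10/(11 + 2) = 10/13


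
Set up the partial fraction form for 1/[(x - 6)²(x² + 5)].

Repeated linear + quadratic: α/(x - 6) + β/(x - 6)² + (γx + δ)/(x² + 5)


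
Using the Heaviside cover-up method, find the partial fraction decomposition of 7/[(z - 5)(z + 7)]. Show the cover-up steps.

Cover (z - 5): set z=5, get α = 7/(5 + 7) = 7/12. Cover (z + 7): set z=-7, get β = 7/(-7 - 5) = -7/12.
Result: (7/12)/(z - 5) - (7/12)/(z + 7)


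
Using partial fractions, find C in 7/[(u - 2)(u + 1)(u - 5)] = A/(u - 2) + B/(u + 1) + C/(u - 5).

Cover-up at u = 5: C = 7/[(5 - 2)(5 + 1)] = 7/[(3)(6)] = 7/18


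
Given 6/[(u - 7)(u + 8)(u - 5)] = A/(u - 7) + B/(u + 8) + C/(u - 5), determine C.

Cover-up at u = 5: C = 6/[(5 - 7)(5 + 8)] = 6/[(-2)(13)] = -6/26 = -3/13


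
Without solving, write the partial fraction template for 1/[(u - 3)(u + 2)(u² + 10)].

Two linear + quadratic: A/(u - 3) + B/(u + 2) + (Cu + D)/(u² + 10)


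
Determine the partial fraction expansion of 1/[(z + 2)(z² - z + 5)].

Cover-up at z = -2: α = 1/((-2)² - 1·(-2) + 5) = 1/11. Then β = -α = -1/11, γ = -α·(-1 - 2) = 3/11
Result: (1/11)/(z + 2) - ((1/11)z - 3/11)/(z² - z + 5)


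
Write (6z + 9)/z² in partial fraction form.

(6z + 9) = αz + β. At z = 0: β = 6·0 + 9 = 9. Coeff of z: α = 6
Result: 6/z + 9/z²


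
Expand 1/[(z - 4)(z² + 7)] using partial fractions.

Cover-up at z = 4: α = 1/(4² + 7) = 1/23. Then β = -α = -1/23, γ = -α·(0 + 4) = -4/23
Result: (1/23)/(z - 4) - ((1/23)z + 4/23)/(z² + 7)


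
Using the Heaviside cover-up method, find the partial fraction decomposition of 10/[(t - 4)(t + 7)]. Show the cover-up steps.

Cover (t - 4): set t=4, get A = 10/(4 + 7) = 10/11. Cover (t + 7): set t=-7, get B = 10/(-7 - 4) = -10/11.
Result: (10/11)/(t - 4) - (10/11)/(t + 7)


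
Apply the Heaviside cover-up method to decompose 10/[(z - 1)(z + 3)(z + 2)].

Cover (z - 1), z=1: P = 10/[(1 + 3)(1 + 2)] = 5/6. Cover (z + 3), z=-3: Q = 10/[(-3 - 1)(-3 + 2)] = 5/2. Cover (z + 2), z=-2: R = 10/[(-2 - 1)(-2 + 3)] = -10/3.
Result: (5/6)/(z - 1) + (5/2)/(z + 3) - (10/3)/(z + 2)


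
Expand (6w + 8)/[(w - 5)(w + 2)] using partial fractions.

At w=5: A = (6·5 + 8)/(5 + 2) = 38/7. At w=-2: B = (6·(-2) + 8)/(-2 - 5) = 4/7
Result: (38/7)/(w - 5) + (4/7)/(w + 2)


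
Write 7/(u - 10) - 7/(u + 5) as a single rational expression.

Common denominator (u - 10)(u + 5). Numerator: 7(u + 5) - 7(u - 10) = (7u + 35) - (7u - 70) = 105
Result: (105)/[(u - 10)(u + 5)]


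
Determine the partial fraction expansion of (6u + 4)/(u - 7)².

(6u + 4) = P(u - 7) + Q. At u = 7: Q = 6·7 + 4 = 46. Coeff of u: P = 6
Result: 6/(u - 7) + 46/(u - 7)²


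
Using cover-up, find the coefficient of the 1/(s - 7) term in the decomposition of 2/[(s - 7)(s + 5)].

Cover (s - 7), set s=7: 2/((s + 5) at s=7) = 2/(12) = 1/6


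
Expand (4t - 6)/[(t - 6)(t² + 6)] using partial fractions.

At t=6: A = (4·6 - 6)/(6² + 6) = 3/7. B = -A = -3/7, C = 4 - 6·A = 10/7
Result: (3/7)/(t - 6) - ((3/7)t - 10/7)/(t² + 6)


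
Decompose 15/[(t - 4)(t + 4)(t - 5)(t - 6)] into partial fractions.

Using Heaviside cover-up: (15/16)/(t - 4) - (1/48)/(t + 4) - (5/3)/(t - 5) + (3/4)/(t - 6)


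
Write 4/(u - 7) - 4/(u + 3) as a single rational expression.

Common denominator (u - 7)(u + 3). Numerator: 4(u + 3) - 4(u - 7) = (4u + 12) - (4u - 28) = 40
Result: (40)/[(u - 7)(u + 3)]


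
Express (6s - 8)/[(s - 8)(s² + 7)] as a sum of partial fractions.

At s=8: A = (6·8 - 8)/(8² + 7) = 40/71. B = -A = -40/71, C = 6 - 8·A = 106/71
Result: (40/71)/(s - 8) - ((40/71)s - 106/71)/(s² + 7)


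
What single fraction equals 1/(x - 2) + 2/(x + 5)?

Common denominator (x - 2)(x + 5). Numerator: 1(x + 5) + 2(x - 2) = (x + 5) + (2x - 4) = 3x + 1
Result: (3x + 1)/[(x - 2)(x + 5)]


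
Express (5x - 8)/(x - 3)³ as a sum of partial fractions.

(5x - 8) = A(x - 3)² + B(x - 3) + C. At x = 3: C = 5·3 - 8 = 7. Coefficients: A = 0, B = 5
Result: 5/(x - 3)² + 7/(x - 3)³


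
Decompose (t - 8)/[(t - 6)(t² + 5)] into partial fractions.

At t=6: A = (1·6 - 8)/(6² + 5) = -2/41. B = -A = 2/41, C = 1 - 6·A = 53/41
Result: (-2/41)/(t - 6) + ((2/41)t + 53/41)/(t² + 5)


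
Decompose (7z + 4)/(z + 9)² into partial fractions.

(7z + 4) = P(z + 9) + Q. At z = -9: Q = 7·(-9) + 4 = -59. Coeff of z: P = 7
Result: 7/(z + 9) - 59/(z + 9)²


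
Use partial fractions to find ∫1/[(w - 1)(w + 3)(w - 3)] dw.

Cover-up: A = -1/8, B = 1/24, C = 1/12. Decomposition: (-1/8)/(w - 1) + (1/24)/(w + 3) + (1/12)/(w - 3). Integrate each term: (-1/8) ln|(w - 1)| + (1/24) ln|(w + 3)| + (1/12) ln|(w - 3)| + C


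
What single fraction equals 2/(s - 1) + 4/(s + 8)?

Common denominator (s - 1)(s + 8). Numerator: 2(s + 8) + 4(s - 1) = (2s + 16) + (4s - 4) = 6s + 12
Result: (6s + 12)/[(s - 1)(s + 8)]


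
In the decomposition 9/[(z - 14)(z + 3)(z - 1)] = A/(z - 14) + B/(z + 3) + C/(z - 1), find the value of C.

Cover-up at z = 1: C = 9/[(1 - 14)(1 + 3)] = 9/[(-13)(4)] = -9/52


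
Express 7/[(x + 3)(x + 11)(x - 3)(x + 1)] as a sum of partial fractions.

Using Heaviside cover-up: (7/96)/(x + 3) - (1/160)/(x + 11) + (1/48)/(x - 3) - (7/80)/(x + 1)


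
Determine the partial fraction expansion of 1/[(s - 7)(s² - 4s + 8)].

Cover-up at s = 7: α = 1/(7² - 4·7 + 8) = 1/29. Then β = -α = -1/29, γ = -α·(-4 + 7) = -3/29
Result: (1/29)/(s - 7) - ((1/29)s + 3/29)/(s² - 4s + 8)


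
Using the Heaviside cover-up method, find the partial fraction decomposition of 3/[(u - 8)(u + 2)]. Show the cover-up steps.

Cover (u - 8): set u=8, get α = 3/(8 + 2) = 3/10. Cover (u + 2): set u=-2, get β = 3/(-2 - 8) = -3/10.
Result: (3/10)/(u - 8) - (3/10)/(u + 2)


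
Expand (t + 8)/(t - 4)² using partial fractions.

(t + 8) = P(t - 4) + Q. At t = 4: Q = 1·4 + 8 = 12. Coeff of t: P = 1
Result: 1/(t - 4) + 12/(t - 4)²


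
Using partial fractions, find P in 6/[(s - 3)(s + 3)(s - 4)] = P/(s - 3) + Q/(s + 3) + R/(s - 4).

Cover-up at s = 3: P = 6/[(3 + 3)(3 - 4)] = 6/[(6)(-1)] = -6/6 = -1


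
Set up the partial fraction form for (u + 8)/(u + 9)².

Repeated linear factor: A/(u + 9) + B/(u + 9)²


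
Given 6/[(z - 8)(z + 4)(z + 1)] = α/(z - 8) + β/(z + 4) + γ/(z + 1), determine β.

Cover-up at z = -4: β = 6/[(-4 - 8)(-4 + 1)] = 6/[(-12)(-3)] = 6/36 = 1/6


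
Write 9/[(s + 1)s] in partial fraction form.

9/(s + 1)s = P/(s + 1) + Q/s. P = 9/(-1 - 0) = -9, Q = 9/(0 + 1) = 9
Result: -9/(s + 1) + 9/s


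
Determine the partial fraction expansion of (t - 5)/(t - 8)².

(t - 5) = α(t - 8) + β. At t = 8: β = 1·8 - 5 = 3. Coeff of t: α = 1
Result: 1/(t - 8) + 3/(t - 8)²


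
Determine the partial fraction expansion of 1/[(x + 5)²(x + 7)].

Cover-up at x=-7: γ = 1/(-7 + 5)² = 1/4. Cover-up at x=-5: β = 1/(-5 + 7) = 1/2. Comparing x² coeff: α = -γ = -1/4
Result: (-1/4)/(x + 5) + (1/2)/(x + 5)² + (1/4)/(x + 7)


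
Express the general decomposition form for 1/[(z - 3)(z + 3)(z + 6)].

Three distinct linear factors: A/(z - 3) + B/(z + 3) + C/(z + 6)


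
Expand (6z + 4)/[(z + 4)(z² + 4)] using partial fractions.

At z=-4: α = (6·(-4) + 4)/((-4)² + 4) = -1. β = -α = 1, γ = 6 - (-4)·α = 2
Result: -1/(z + 4) + (z + 2)/(z² + 4)


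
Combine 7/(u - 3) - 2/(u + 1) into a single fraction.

Common denominator (u - 3)(u + 1). Numerator: 7(u + 1) - 2(u - 3) = (7u + 7) - (2u - 6) = 5u + 13
Result: (5u + 13)/[(u - 3)(u + 1)]


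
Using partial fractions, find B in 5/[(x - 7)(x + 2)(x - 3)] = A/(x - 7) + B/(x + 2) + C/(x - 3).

Cover-up at x = -2: B = 5/[(-2 - 7)(-2 - 3)] = 5/[(-9)(-5)] = 5/45 = 1/9


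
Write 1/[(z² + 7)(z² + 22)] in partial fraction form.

Coefficient matching gives A = C = 0, B = 1/(22-7) = 1/15, D = -B = -1/15
Result: (1/15)/(z² + 7) - (1/15)/(z² + 22)


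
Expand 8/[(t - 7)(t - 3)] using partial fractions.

8/(t - 7)(t - 3) = P/(t - 7) + Q/(t - 3). P = 8/(7 - 3) = 2, Q = 8/(3 - 7) = -2
Result: 2/(t - 7) - 2/(t - 3)


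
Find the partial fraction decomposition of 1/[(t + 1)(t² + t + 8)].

Cover-up at t = -1: A = 1/((-1)² + 1·(-1) + 8) = 1/8. Then B = -A = -1/8, C = -A·(1 - 1) = 0
Result: (1/8)/(t + 1) - ((1/8)t)/(t² + t + 8)


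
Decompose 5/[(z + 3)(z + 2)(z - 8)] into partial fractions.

Using cover-up method: P = 5/11, Q = -1/2, R = 1/22
Result: (5/11)/(z + 3) - (1/2)/(z + 2) + (1/22)/(z - 8)


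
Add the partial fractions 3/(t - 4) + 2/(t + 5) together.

Common denominator (t - 4)(t + 5). Numerator: 3(t + 5) + 2(t - 4) = (3t + 15) + (2t - 8) = 5t + 7
Result: (5t + 7)/[(t - 4)(t + 5)]
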